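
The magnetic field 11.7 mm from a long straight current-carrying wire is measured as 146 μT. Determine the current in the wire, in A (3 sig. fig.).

For a long straight wire B = μ₀I/(2πd), so I = 2πdB/μ₀.
I = 2π × 0.0117 × 1.46×10⁻⁴ / (4π×10⁻⁷) = 8.54 A.

I ≈ 8.54 A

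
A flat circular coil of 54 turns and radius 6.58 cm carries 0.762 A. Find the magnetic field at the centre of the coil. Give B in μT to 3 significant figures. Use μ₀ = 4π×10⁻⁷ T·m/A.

For an N-turn flat coil, B = Nμ₀I/(2R) with R = 0.0658 m.
B = 54 × 7.28×10⁻⁶ T = 3.93×10⁻⁴ T.

B ≈ 393 μT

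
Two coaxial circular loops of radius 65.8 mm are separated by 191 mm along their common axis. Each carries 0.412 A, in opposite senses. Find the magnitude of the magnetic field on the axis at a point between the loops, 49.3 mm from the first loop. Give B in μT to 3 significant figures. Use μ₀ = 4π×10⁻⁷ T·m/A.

Each loop contributes B = μ₀IR²/[2(R²+z²)^(3/2)] on the axis, with z measured from that loop.
Loop 1 (z = 0.0493 m): B₁ = 2.02×10⁻⁶ T. Loop 2 (z = 0.1417 m): B₂ = 2.94×10⁻⁷ T.
The fields oppose: B = |B₁ − B₂| = 1.72×10⁻⁶ T.

B ≈ 1.72 μT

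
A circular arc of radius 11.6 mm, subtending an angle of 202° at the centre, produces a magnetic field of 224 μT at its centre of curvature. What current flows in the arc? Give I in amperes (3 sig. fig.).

For a circular arc, B = μ₀Iφ/(4πR) with φ in radians; here φ = 3.526 rad.
So I = 4πRB/(μ₀φ) = 4π × 0.0116 × 2.24×10⁻⁴ / (4π×10⁻⁷ × 3.526) = 7.37 A.

I ≈ 7.37 A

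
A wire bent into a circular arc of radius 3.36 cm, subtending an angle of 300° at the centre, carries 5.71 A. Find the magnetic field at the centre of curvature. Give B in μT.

The Biot–Savart field of a circular arc at its centre is B = μ₀Iφ/(4πR), with φ = 5.236 rad.
B = (4π×10⁻⁷ × 5.71 × 5.236) / (4π × 0.0336) = 8.90×10⁻⁵ T.

B ≈ 89.0 μT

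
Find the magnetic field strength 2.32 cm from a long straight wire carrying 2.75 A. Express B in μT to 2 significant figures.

For an infinitely long straight wire, B = μ₀I/(2πd).
B = (4π×10⁻⁷ × 2.75) / (2π × 0.0232) = 2.37×10⁻⁵ T.

B ≈ 24 μT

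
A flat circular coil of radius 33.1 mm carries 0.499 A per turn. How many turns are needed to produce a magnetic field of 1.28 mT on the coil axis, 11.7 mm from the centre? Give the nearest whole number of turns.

N = 161

For an N-turn coil, B = Nμ₀IR²/[2(R²+z²)^(3/2)]. A single turn gives B₁ = 7.94×10⁻⁶ T with R = 0.0331 m, z = 0.0117 m.
N = B/B₁ = 1.28×10⁻³ / 7.94×10⁻⁶ = 161.23.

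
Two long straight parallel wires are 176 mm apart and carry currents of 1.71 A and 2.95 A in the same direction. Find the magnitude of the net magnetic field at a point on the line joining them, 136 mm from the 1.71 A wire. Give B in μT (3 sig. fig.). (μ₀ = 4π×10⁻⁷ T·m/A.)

B ≈ 12.2 μT

Each long wire gives B = μ₀I/(2πd). Distances are d₁ = 0.136 m and d₂ = 0.04 m.
B₁ = 2.51×10⁻⁶ T, B₂ = 1.48×10⁻⁵ T.
Between parallel currents the two contributions point in opposite directions, so they subtract. B = |B₁ − B₂| = |2.51×10⁻⁶ − 1.48×10⁻⁵| = 1.22×10⁻⁵ T.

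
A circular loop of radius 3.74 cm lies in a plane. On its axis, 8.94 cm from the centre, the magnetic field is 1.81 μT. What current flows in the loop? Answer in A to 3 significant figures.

On the axis of a loop, B = μ₀IR²/[2(R²+z²)^(3/2)], so I = 2B(R²+z²)^(3/2)/(μ₀R²).
R² + z² = 0.001399 + 0.007992 = 0.009391 m²; raised to 3/2 gives 9.10×10⁻⁴ m³.
I = 2 × 1.81×10⁻⁶ × 9.10×10⁻⁴ / (1.26×10⁻⁶ × 0.001399) = 1.87 A.

I ≈ 1.87 A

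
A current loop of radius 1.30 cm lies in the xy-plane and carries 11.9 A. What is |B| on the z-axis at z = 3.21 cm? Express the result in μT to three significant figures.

On the axis of a circular loop, B = μ₀IR² / [2(R²+z²)^(3/2)].
R² + z² = (0.013)² + (0.0321)² = 0.001199 m², and (R²+z²)^(3/2) = 4.15×10⁻⁵ m³.
B = (4π×10⁻⁷ × 11.9 × 0.000169) / (2 × 4.15×10⁻⁵) = 3.04×10⁻⁵ T.

B ≈ 30.4 μT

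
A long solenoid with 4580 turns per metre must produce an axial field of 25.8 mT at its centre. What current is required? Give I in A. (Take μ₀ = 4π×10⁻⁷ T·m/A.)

Inside a long solenoid B = μ₀nI with n = 4580 m⁻¹, so I = B/(μ₀n).
I = 2.58×10⁻² / (4π×10⁻⁷ × 4580) = 4.48 A.

I ≈ 4.48 A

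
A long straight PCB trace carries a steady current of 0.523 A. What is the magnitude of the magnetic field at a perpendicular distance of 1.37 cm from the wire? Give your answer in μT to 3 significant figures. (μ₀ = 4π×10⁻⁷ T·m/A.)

For an infinitely long straight wire, B = μ₀I/(2πd).
B = (4π×10⁻⁷ × 0.523) / (2π × 0.0137) = 7.64×10⁻⁶ T.

B ≈ 7.64 μT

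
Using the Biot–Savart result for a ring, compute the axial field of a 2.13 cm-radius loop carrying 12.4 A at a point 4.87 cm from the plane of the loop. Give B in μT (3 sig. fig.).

B ≈ 23.5 μT

On the axis of a circular loop, B = μ₀IR² / [2(R²+z²)^(3/2)].
R² + z² = (0.0213)² + (0.0487)² = 0.002825 m², and (R²+z²)^(3/2) = 1.50×10⁻⁴ m³.
B = (4π×10⁻⁷ × 12.4 × 0.0004537) / (2 × 1.50×10⁻⁴) = 2.35×10⁻⁵ T.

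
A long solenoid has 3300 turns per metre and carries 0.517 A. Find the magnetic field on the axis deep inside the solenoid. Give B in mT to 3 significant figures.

Inside a long solenoid, B = μ₀nI with n = 3300 turns/m.
B = 4π×10⁻⁷ × 3300 × 0.517 = 2.14×10⁻³ T.

B ≈ 2.14 mT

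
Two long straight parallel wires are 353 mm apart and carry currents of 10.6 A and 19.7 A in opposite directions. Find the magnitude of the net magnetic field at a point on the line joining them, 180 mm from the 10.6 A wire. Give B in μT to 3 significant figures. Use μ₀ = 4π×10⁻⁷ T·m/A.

Each long wire gives B = μ₀I/(2πd). Distances are d₁ = 0.18 m and d₂ = 0.173 m.
B₁ = 1.18×10⁻⁵ T, B₂ = 2.28×10⁻⁵ T.
Between antiparallel currents both contributions point the same way, so they add. B = B₁ + B₂ = 1.18×10⁻⁵ + 2.28×10⁻⁵ = 3.46×10⁻⁵ T.

B ≈ 34.6 μT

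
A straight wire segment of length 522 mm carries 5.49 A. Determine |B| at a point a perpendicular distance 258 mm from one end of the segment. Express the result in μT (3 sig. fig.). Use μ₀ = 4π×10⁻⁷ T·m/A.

For a finite straight segment, B = (μ₀I/4πd)(sinθ₁ + sinθ₂), where θ₁, θ₂ are the angles from the perpendicular to each end.
The perpendicular foot is at one end, so the two end-offsets along the wire are 0 and L = 0.522 m.
sinθ₁ = 0/√(0²+0.258²) = 0.0000; sinθ₂ = 0.522/√(0.522²+0.258²) = 0.8965.
B = (4π×10⁻⁷ × 5.49) / (4π × 0.258) × (0.0000 + 0.8965) = 1.91×10⁻⁶ T.

B ≈ 1.91 μT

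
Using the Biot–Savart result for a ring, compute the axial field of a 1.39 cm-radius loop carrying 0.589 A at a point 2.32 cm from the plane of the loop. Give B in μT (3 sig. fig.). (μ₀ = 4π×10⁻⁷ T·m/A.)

On the axis of a circular loop, B = μ₀IR² / [2(R²+z²)^(3/2)].
R² + z² = (0.0139)² + (0.0232)² = 0.0007314 m², and (R²+z²)^(3/2) = 1.98×10⁻⁵ m³.
B = (4π×10⁻⁷ × 0.589 × 0.0001932) / (2 × 1.98×10⁻⁵) = 3.61×10⁻⁶ T.

B ≈ 3.61 μT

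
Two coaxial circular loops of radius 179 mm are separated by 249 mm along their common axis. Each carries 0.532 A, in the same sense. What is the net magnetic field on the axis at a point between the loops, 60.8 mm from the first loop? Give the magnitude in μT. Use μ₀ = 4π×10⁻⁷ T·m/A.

Each loop contributes B = μ₀IR²/[2(R²+z²)^(3/2)] on the axis, with z measured from that loop.
Loop 1 (z = 0.0608 m): B₁ = 1.59×10⁻⁶ T. Loop 2 (z = 0.1882 m): B₂ = 6.11×10⁻⁷ T.
The fields add: B = B₁ + B₂ = 2.20×10⁻⁶ T.

B ≈ 2.20 μT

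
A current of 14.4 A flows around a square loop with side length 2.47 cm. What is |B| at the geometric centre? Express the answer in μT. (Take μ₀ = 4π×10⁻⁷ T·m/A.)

B ≈ 660 μT

Each side is a finite straight segment at perpendicular distance d = a/(2 tan(π/4)) = 0.01235 m from the centre, with end-angles ±π/4.
One side contributes B₁ = (μ₀I/4πd)·2 sin(π/4) = 1.65×10⁻⁴ T.
All 4 sides add in the same direction: B = 4 × 1.65×10⁻⁴ = 6.60×10⁻⁴ T.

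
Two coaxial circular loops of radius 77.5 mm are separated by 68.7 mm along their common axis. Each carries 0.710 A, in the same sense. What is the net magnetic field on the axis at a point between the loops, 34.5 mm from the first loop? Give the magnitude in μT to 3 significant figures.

Each loop contributes B = μ₀IR²/[2(R²+z²)^(3/2)] on the axis, with z measured from that loop.
Loop 1 (z = 0.0345 m): B₁ = 4.39×10⁻⁶ T. Loop 2 (z = 0.0342 m): B₂ = 4.41×10⁻⁶ T.
The fields add: B = B₁ + B₂ = 8.80×10⁻⁶ T.

B ≈ 8.80 μT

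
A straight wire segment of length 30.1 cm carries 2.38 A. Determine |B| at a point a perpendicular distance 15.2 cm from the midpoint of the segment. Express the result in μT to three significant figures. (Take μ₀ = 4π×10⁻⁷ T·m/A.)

For a finite straight segment, B = (μ₀I/4πd)(sinθ₁ + sinθ₂), where θ₁, θ₂ are the angles from the perpendicular to each end.
The perpendicular from the point meets the wire at its midpoint, so each end is L/2 = 0.1505 m away along the wire.
sinθ₁ = 0.1505/√(0.1505²+0.152²) = 0.7036; sinθ₂ = 0.1505/√(0.1505²+0.152²) = 0.7036.
B = (4π×10⁻⁷ × 2.38) / (4π × 0.152) × (0.7036 + 0.7036) = 2.20×10⁻⁶ T.

B ≈ 2.20 μT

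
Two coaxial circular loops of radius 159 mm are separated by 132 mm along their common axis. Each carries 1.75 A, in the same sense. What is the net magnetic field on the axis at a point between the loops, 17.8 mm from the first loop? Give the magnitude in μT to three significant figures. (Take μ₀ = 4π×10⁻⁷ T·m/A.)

B ≈ 10.5 μT

Each loop contributes B = μ₀IR²/[2(R²+z²)^(3/2)] on the axis, with z measured from that loop.
Loop 1 (z = 0.0178 m): B₁ = 6.79×10⁻⁶ T. Loop 2 (z = 0.1142 m): B₂ = 3.71×10⁻⁶ T.
The fields add: B = B₁ + B₂ = 1.05×10⁻⁵ T.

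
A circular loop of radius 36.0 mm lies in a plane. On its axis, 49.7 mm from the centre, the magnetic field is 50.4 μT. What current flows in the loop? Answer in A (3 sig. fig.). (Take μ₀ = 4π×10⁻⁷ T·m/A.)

I ≈ 14.3 A

On the axis of a loop, B = μ₀IR²/[2(R²+z²)^(3/2)], so I = 2B(R²+z²)^(3/2)/(μ₀R²).
R² + z² = 0.001296 + 0.00247 = 0.003766 m²; raised to 3/2 gives 2.31×10⁻⁴ m³.
I = 2 × 5.04×10⁻⁵ × 2.31×10⁻⁴ / (1.26×10⁻⁶ × 0.001296) = 14.3 A.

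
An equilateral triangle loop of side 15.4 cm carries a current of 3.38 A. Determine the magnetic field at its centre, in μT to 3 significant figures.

Each side is a finite straight segment at perpendicular distance d = a/(2 tan(π/3)) = 0.04446 m from the centre, with end-angles ±π/3.
One side contributes B₁ = (μ₀I/4πd)·2 sin(π/3) = 1.32×10⁻⁵ T.
All 3 sides add in the same direction: B = 3 × 1.32×10⁻⁵ = 3.95×10⁻⁵ T.

B ≈ 39.5 μT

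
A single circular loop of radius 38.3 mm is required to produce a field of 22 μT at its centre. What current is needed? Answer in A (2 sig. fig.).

I ≈ 1.3 A

At the centre of a circular loop B = μ₀I/(2R), so I = 2RB/μ₀.
With R = 0.0383 m, I = 2 × 0.0383 × 2.20×10⁻⁵ / (4π×10⁻⁷) = 1.34 A.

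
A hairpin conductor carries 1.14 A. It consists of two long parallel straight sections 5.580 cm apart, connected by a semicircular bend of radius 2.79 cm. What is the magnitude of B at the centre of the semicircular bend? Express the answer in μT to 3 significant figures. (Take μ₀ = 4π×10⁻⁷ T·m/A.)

The semicircular arc contributes B_arc = μ₀I·π/(4πR) = μ₀I/(4R) = 1.28×10⁻⁵ T.
Each semi-infinite lead is at perpendicular distance R = 0.0279 m from the centre, with the perpendicular foot at its near end, so it contributes μ₀I/(4πR); both point the same way, together 8.17×10⁻⁶ T.
Arc and leads all point the same direction: B = 1.28×10⁻⁵ + 8.17×10⁻⁶ = 2.10×10⁻⁵ T.

B ≈ 21.0 μT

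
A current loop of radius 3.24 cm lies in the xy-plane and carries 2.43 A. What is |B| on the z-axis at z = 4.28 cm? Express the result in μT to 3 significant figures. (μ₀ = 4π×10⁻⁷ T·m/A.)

On the axis of a circular loop, B = μ₀IR² / [2(R²+z²)^(3/2)].
R² + z² = (0.0324)² + (0.0428)² = 0.002882 m², and (R²+z²)^(3/2) = 1.55×10⁻⁴ m³.
B = (4π×10⁻⁷ × 2.43 × 0.00105) / (2 × 1.55×10⁻⁴) = 1.04×10⁻⁵ T.

B ≈ 10.4 μT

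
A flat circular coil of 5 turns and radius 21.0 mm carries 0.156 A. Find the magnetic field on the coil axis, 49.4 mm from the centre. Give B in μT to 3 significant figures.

For an N-turn flat coil, B = Nμ₀IR²/[2(R²+z²)^(3/2)] with R = 0.021 m, z = 0.0494 m.
B = 5 × 2.79×10⁻⁷ T = 1.40×10⁻⁶ T.

B ≈ 1.40 μT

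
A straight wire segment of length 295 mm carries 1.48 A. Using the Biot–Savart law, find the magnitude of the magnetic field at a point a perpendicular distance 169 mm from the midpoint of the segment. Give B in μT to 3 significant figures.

B ≈ 1.15 μT

For a finite straight segment, B = (μ₀I/4πd)(sinθ₁ + sinθ₂), where θ₁, θ₂ are the angles from the perpendicular to each end.
The perpendicular from the point meets the wire at its midpoint, so each end is L/2 = 0.1475 m away along the wire.
sinθ₁ = 0.1475/√(0.1475²+0.169²) = 0.6576; sinθ₂ = 0.1475/√(0.1475²+0.169²) = 0.6576.
B = (4π×10⁻⁷ × 1.48) / (4π × 0.169) × (0.6576 + 0.6576) = 1.15×10⁻⁶ T.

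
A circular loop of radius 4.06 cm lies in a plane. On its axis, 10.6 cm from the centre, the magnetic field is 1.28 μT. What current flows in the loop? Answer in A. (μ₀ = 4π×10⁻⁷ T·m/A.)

On the axis of a loop, B = μ₀IR²/[2(R²+z²)^(3/2)], so I = 2B(R²+z²)^(3/2)/(μ₀R²).
R² + z² = 0.001648 + 0.01124 = 0.01288 m²; raised to 3/2 gives 1.46×10⁻³ m³.
I = 2 × 1.28×10⁻⁶ × 1.46×10⁻³ / (1.26×10⁻⁶ × 0.001648) = 1.81 A.

I ≈ 1.81 A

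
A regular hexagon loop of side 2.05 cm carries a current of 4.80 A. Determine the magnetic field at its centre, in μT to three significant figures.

B ≈ 162 μT

Each side is a finite straight segment at perpendicular distance d = a/(2 tan(π/6)) = 0.01775 m from the centre, with end-angles ±π/6.
One side contributes B₁ = (μ₀I/4πd)·2 sin(π/6) = 2.70×10⁻⁵ T.
All 6 sides add in the same direction: B = 6 × 2.70×10⁻⁵ = 1.62×10⁻⁴ T.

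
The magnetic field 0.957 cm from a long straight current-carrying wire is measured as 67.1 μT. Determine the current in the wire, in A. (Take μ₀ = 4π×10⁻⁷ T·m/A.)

I ≈ 3.21 A

For a long straight wire B = μ₀I/(2πd), so I = 2πdB/μ₀.
I = 2π × 0.00957 × 6.71×10⁻⁵ / (4π×10⁻⁷) = 3.21 A.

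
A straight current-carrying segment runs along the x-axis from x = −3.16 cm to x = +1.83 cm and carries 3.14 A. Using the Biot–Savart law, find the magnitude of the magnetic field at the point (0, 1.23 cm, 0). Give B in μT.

For a finite straight segment, B = (μ₀I/4πd)(sinθ₁ + sinθ₂), where θ₁, θ₂ are the angles from the perpendicular to each end.
The perpendicular distance is d = 0.0123 m; the end-offsets along the wire are a = 0.0316 m and b = 0.0183 m.
sinθ₁ = 0.0316/√(0.0316²+0.0123²) = 0.9319; sinθ₂ = 0.0183/√(0.0183²+0.0123²) = 0.8300.
B = (4π×10⁻⁷ × 3.14) / (4π × 0.0123) × (0.9319 + 0.8300) = 4.50×10⁻⁵ T.

B ≈ 45.0 μT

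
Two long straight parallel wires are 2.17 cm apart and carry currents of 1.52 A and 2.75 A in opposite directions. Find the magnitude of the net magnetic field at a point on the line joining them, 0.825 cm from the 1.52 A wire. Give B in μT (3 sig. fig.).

B ≈ 77.7 μT

Each long wire gives B = μ₀I/(2πd). Distances are d₁ = 0.00825 m and d₂ = 0.01345 m.
B₁ = 3.68×10⁻⁵ T, B₂ = 4.09×10⁻⁵ T.
Between antiparallel currents both contributions point the same way, so they add. B = B₁ + B₂ = 3.68×10⁻⁵ + 4.09×10⁻⁵ = 7.77×10⁻⁵ T.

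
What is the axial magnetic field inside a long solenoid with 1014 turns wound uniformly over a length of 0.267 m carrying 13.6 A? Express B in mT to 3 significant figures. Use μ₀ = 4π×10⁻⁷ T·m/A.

Inside a long solenoid, B = μ₀nI with n = 3798 turns/m.
B = 4π×10⁻⁷ × 3798 × 13.6 = 6.49×10⁻² T.

B ≈ 64.9 mT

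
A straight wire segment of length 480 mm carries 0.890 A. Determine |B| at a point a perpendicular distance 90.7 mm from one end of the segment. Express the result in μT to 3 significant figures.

B ≈ 0.964 μT

For a finite straight segment, B = (μ₀I/4πd)(sinθ₁ + sinθ₂), where θ₁, θ₂ are the angles from the perpendicular to each end.
The perpendicular foot is at one end, so the two end-offsets along the wire are 0 and L = 0.48 m.
sinθ₁ = 0/√(0²+0.0907²) = 0.0000; sinθ₂ = 0.48/√(0.48²+0.0907²) = 0.9826.
B = (4π×10⁻⁷ × 0.890) / (4π × 0.0907) × (0.0000 + 0.9826) = 9.64×10⁻⁷ T.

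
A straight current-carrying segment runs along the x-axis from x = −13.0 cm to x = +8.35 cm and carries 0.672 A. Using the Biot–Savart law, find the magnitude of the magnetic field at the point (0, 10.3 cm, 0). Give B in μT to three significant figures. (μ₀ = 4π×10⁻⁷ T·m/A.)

B ≈ 0.922 μT

For a finite straight segment, B = (μ₀I/4πd)(sinθ₁ + sinθ₂), where θ₁, θ₂ are the angles from the perpendicular to each end.
The perpendicular distance is d = 0.103 m; the end-offsets along the wire are a = 0.13 m and b = 0.0835 m.
sinθ₁ = 0.13/√(0.13²+0.103²) = 0.7838; sinθ₂ = 0.0835/√(0.0835²+0.103²) = 0.6297.
B = (4π×10⁻⁷ × 0.672) / (4π × 0.103) × (0.7838 + 0.6297) = 9.22×10⁻⁷ T.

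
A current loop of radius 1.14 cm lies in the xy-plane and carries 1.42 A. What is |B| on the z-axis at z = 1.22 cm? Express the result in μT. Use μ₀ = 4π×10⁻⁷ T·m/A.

B ≈ 24.9 μT

On the axis of a circular loop, B = μ₀IR² / [2(R²+z²)^(3/2)].
R² + z² = (0.0114)² + (0.0122)² = 0.0002788 m², and (R²+z²)^(3/2) = 4.66×10⁻⁶ m³.
B = (4π×10⁻⁷ × 1.42 × 0.00013) / (2 × 4.66×10⁻⁶) = 2.49×10⁻⁵ T.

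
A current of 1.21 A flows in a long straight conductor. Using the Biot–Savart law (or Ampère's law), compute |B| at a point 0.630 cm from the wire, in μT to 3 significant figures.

B ≈ 38.4 μT

For an infinitely long straight wire, B = μ₀I/(2πd).
B = (4π×10⁻⁷ × 1.21) / (2π × 0.0063) = 3.84×10⁻⁵ T.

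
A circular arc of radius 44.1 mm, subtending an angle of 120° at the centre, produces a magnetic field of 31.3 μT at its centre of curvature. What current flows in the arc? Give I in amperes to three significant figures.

For a circular arc, B = μ₀Iφ/(4πR) with φ in radians; here φ = 2.094 rad.
So I = 4πRB/(μ₀φ) = 4π × 0.0441 × 3.13×10⁻⁵ / (4π×10⁻⁷ × 2.094) = 6.59 A.

I ≈ 6.59 A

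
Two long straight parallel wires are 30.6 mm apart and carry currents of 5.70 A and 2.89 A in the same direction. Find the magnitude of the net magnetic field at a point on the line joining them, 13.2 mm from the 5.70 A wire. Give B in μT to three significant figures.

Each long wire gives B = μ₀I/(2πd). Distances are d₁ = 0.0132 m and d₂ = 0.0174 m.
B₁ = 8.64×10⁻⁵ T, B₂ = 3.32×10⁻⁵ T.
Between parallel currents the two contributions point in opposite directions, so they subtract. B = |B₁ − B₂| = |8.64×10⁻⁵ − 3.32×10⁻⁵| = 5.31×10⁻⁵ T.

B ≈ 53.1 μT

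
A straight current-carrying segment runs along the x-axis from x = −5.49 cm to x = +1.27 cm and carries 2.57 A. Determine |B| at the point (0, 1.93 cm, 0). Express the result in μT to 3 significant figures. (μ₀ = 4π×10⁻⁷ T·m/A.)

B ≈ 19.9 μT

For a finite straight segment, B = (μ₀I/4πd)(sinθ₁ + sinθ₂), where θ₁, θ₂ are the angles from the perpendicular to each end.
The perpendicular distance is d = 0.0193 m; the end-offsets along the wire are a = 0.0549 m and b = 0.0127 m.
sinθ₁ = 0.0549/√(0.0549²+0.0193²) = 0.9434; sinθ₂ = 0.0127/√(0.0127²+0.0193²) = 0.5497.
B = (4π×10⁻⁷ × 2.57) / (4π × 0.0193) × (0.9434 + 0.5497) = 1.99×10⁻⁵ T.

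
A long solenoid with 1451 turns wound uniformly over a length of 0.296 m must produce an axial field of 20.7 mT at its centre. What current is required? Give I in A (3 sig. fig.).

Inside a long solenoid B = μ₀nI with n = 4902 m⁻¹, so I = B/(μ₀n).
I = 2.07×10⁻² / (4π×10⁻⁷ × 4902) = 3.36 A.

I ≈ 3.36 A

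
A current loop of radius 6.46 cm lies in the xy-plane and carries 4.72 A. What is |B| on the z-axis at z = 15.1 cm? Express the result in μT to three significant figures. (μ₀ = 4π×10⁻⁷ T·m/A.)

On the axis of a circular loop, B = μ₀IR² / [2(R²+z²)^(3/2)].
R² + z² = (0.0646)² + (0.151)² = 0.02697 m², and (R²+z²)^(3/2) = 4.43×10⁻³ m³.
B = (4π×10⁻⁷ × 4.72 × 0.004173) / (2 × 4.43×10⁻³) = 2.79×10⁻⁶ T.

B ≈ 2.79 μT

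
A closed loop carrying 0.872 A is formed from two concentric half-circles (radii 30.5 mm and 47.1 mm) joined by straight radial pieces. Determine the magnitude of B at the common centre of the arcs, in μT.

B ≈ 3.17 μT

The radial connectors point toward the centre, so dl × r̂ = 0 and they contribute nothing.
Each semicircle gives μ₀I/(4R): inner arc 8.98×10⁻⁶ T, outer arc 5.82×10⁻⁶ T.
The two arcs carry current in opposite angular senses, so their fields oppose: B = |8.98×10⁻⁶ − 5.82×10⁻⁶| = 3.17×10⁻⁶ T.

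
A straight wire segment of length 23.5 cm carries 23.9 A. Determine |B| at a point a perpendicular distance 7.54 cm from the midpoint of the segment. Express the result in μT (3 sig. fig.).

For a finite straight segment, B = (μ₀I/4πd)(sinθ₁ + sinθ₂), where θ₁, θ₂ are the angles from the perpendicular to each end.
The perpendicular from the point meets the wire at its midpoint, so each end is L/2 = 0.1175 m away along the wire.
sinθ₁ = 0.1175/√(0.1175²+0.0754²) = 0.8416; sinθ₂ = 0.1175/√(0.1175²+0.0754²) = 0.8416.
B = (4π×10⁻⁷ × 23.9) / (4π × 0.0754) × (0.8416 + 0.8416) = 5.34×10⁻⁵ T.

B ≈ 53.4 μT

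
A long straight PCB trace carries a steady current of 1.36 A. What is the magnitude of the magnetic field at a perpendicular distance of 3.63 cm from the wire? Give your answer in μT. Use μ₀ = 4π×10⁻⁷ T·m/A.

B ≈ 7.49 μT

For an infinitely long straight wire, B = μ₀I/(2πd).
B = (4π×10⁻⁷ × 1.36) / (2π × 0.0363) = 7.49×10⁻⁶ T.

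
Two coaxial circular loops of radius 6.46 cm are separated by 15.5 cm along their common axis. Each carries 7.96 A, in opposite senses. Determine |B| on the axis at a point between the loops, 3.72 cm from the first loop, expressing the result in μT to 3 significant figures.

B ≈ 41.8 μT

Each loop contributes B = μ₀IR²/[2(R²+z²)^(3/2)] on the axis, with z measured from that loop.
Loop 1 (z = 0.0372 m): B₁ = 5.04×10⁻⁵ T. Loop 2 (z = 0.1178 m): B₂ = 8.61×10⁻⁶ T.
The fields oppose: B = |B₁ − B₂| = 4.18×10⁻⁵ T.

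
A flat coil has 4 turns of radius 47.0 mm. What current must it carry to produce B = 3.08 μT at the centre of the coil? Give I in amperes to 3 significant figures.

For an N-turn coil, B = Nμ₀I/(2R) with R = 0.047 m, so I = 2RB/(Nμ₀) = 2 × 0.047 × 3.08×10⁻⁶ / (4 × 4π×10⁻⁷) = 5.76×10⁻² A.

I ≈ 0.0576 A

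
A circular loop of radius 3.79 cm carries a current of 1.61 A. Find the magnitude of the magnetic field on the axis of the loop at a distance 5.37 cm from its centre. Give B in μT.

On the axis of a circular loop, B = μ₀IR² / [2(R²+z²)^(3/2)].
R² + z² = (0.0379)² + (0.0537)² = 0.00432 m², and (R²+z²)^(3/2) = 2.84×10⁻⁴ m³.
B = (4π×10⁻⁷ × 1.61 × 0.001436) / (2 × 2.84×10⁻⁴) = 5.12×10⁻⁶ T.

B ≈ 5.12 μT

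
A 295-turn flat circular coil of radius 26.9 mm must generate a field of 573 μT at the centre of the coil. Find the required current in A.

I ≈ 0.0832 A

For an N-turn coil, B = Nμ₀I/(2R) with R = 0.0269 m, so I = 2RB/(Nμ₀) = 2 × 0.0269 × 5.73×10⁻⁴ / (295 × 4π×10⁻⁷) = 8.32×10⁻² A.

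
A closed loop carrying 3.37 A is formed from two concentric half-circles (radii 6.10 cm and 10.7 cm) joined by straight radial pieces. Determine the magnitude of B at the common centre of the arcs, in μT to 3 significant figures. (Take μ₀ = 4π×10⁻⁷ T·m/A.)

B ≈ 7.46 μT

The radial connectors point toward the centre, so dl × r̂ = 0 and they contribute nothing.
Each semicircle gives μ₀I/(4R): inner arc 1.74×10⁻⁵ T, outer arc 9.89×10⁻⁶ T.
The two arcs carry current in opposite angular senses, so their fields oppose: B = |1.74×10⁻⁵ − 9.89×10⁻⁶| = 7.46×10⁻⁶ T.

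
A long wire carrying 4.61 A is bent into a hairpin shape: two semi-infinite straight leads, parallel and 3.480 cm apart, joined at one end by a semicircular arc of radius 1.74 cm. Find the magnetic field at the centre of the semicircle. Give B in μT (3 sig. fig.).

The semicircular arc contributes B_arc = μ₀I·π/(4πR) = μ₀I/(4R) = 8.32×10⁻⁵ T.
Each semi-infinite lead is at perpendicular distance R = 0.0174 m from the centre, with the perpendicular foot at its near end, so it contributes μ₀I/(4πR); both point the same way, together 5.30×10⁻⁵ T.
Arc and leads all point the same direction: B = 8.32×10⁻⁵ + 5.30×10⁻⁵ = 1.36×10⁻⁴ T.

B ≈ 136 μT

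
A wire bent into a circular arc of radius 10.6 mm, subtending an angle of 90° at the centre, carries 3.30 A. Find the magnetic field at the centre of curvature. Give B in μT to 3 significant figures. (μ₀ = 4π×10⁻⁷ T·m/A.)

B ≈ 48.9 μT

The Biot–Savart field of a circular arc at its centre is B = μ₀Iφ/(4πR), with φ = 1.571 rad.
B = (4π×10⁻⁷ × 3.30 × 1.571) / (4π × 0.0106) = 4.89×10⁻⁵ T.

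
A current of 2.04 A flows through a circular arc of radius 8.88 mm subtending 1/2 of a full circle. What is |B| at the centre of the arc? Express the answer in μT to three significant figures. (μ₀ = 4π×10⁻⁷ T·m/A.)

B ≈ 72.2 μT

The Biot–Savart field of a circular arc at its centre is B = μ₀Iφ/(4πR), with φ = 3.142 rad.
B = (4π×10⁻⁷ × 2.04 × 3.142) / (4π × 0.00888) = 7.22×10⁻⁵ T.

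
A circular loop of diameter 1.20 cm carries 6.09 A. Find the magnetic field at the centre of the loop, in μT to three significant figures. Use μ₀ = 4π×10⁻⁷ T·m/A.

B ≈ 638 μT

At the centre of a circular loop the Biot–Savart law gives B = μ₀I/(2R) (so R = 0.006 m).
B = (4π×10⁻⁷ × 6.09) / (2 × 0.006) = 6.38×10⁻⁴ T.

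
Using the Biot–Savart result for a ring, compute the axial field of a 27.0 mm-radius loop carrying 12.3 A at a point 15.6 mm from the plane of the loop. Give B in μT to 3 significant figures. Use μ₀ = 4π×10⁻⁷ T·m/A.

B ≈ 186 μT

On the axis of a circular loop, B = μ₀IR² / [2(R²+z²)^(3/2)].
R² + z² = (0.027)² + (0.0156)² = 0.0009724 m², and (R²+z²)^(3/2) = 3.03×10⁻⁵ m³.
B = (4π×10⁻⁷ × 12.3 × 0.000729) / (2 × 3.03×10⁻⁵) = 1.86×10⁻⁴ T.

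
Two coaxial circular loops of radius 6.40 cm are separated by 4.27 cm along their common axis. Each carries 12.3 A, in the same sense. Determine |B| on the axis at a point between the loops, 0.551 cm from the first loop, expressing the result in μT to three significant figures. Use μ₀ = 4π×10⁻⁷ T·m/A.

Each loop contributes B = μ₀IR²/[2(R²+z²)^(3/2)] on the axis, with z measured from that loop.
Loop 1 (z = 0.00551 m): B₁ = 1.19×10⁻⁴ T. Loop 2 (z = 0.03719 m): B₂ = 7.81×10⁻⁵ T.
The fields add: B = B₁ + B₂ = 1.97×10⁻⁴ T.

B ≈ 197 μT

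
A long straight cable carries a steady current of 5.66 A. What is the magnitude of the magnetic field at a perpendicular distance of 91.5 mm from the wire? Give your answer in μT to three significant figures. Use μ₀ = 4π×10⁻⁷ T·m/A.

For an infinitely long straight wire, B = μ₀I/(2πd).
B = (4π×10⁻⁷ × 5.66) / (2π × 0.0915) = 1.24×10⁻⁵ T.

B ≈ 12.4 μT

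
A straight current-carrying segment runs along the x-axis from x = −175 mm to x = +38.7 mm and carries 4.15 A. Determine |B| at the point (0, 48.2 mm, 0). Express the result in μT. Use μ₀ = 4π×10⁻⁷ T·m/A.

For a finite straight segment, B = (μ₀I/4πd)(sinθ₁ + sinθ₂), where θ₁, θ₂ are the angles from the perpendicular to each end.
The perpendicular distance is d = 0.0482 m; the end-offsets along the wire are a = 0.175 m and b = 0.0387 m.
sinθ₁ = 0.175/√(0.175²+0.0482²) = 0.9641; sinθ₂ = 0.0387/√(0.0387²+0.0482²) = 0.6261.
B = (4π×10⁻⁷ × 4.15) / (4π × 0.0482) × (0.9641 + 0.6261) = 1.37×10⁻⁵ T.

B ≈ 13.7 μT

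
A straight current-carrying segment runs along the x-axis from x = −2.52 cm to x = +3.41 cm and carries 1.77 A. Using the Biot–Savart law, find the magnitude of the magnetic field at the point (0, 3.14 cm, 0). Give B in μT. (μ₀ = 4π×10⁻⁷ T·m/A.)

B ≈ 7.67 μT

For a finite straight segment, B = (μ₀I/4πd)(sinθ₁ + sinθ₂), where θ₁, θ₂ are the angles from the perpendicular to each end.
The perpendicular distance is d = 0.0314 m; the end-offsets along the wire are a = 0.0252 m and b = 0.0341 m.
sinθ₁ = 0.0252/√(0.0252²+0.0314²) = 0.6259; sinθ₂ = 0.0341/√(0.0341²+0.0314²) = 0.7356.
B = (4π×10⁻⁷ × 1.77) / (4π × 0.0314) × (0.6259 + 0.7356) = 7.67×10⁻⁶ T.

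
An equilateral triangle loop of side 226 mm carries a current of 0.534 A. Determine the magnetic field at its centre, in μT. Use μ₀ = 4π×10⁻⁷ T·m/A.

B ≈ 4.25 μT

Each side is a finite straight segment at perpendicular distance d = a/(2 tan(π/3)) = 0.06524 m from the centre, with end-angles ±π/3.
One side contributes B₁ = (μ₀I/4πd)·2 sin(π/3) = 1.42×10⁻⁶ T.
All 3 sides add in the same direction: B = 3 × 1.42×10⁻⁶ = 4.25×10⁻⁶ T.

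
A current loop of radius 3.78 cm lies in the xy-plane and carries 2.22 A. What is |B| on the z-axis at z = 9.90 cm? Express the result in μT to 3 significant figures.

B ≈ 1.67 μT

On the axis of a circular loop, B = μ₀IR² / [2(R²+z²)^(3/2)].
R² + z² = (0.0378)² + (0.099)² = 0.01123 m², and (R²+z²)^(3/2) = 1.19×10⁻³ m³.
B = (4π×10⁻⁷ × 2.22 × 0.001429) / (2 × 1.19×10⁻³) = 1.67×10⁻⁶ T.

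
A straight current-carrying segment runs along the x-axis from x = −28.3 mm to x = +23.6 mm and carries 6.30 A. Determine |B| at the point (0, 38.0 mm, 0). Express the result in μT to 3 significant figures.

For a finite straight segment, B = (μ₀I/4πd)(sinθ₁ + sinθ₂), where θ₁, θ₂ are the angles from the perpendicular to each end.
The perpendicular distance is d = 0.038 m; the end-offsets along the wire are a = 0.0283 m and b = 0.0236 m.
sinθ₁ = 0.0283/√(0.0283²+0.038²) = 0.5973; sinθ₂ = 0.0236/√(0.0236²+0.038²) = 0.5276.
B = (4π×10⁻⁷ × 6.30) / (4π × 0.038) × (0.5973 + 0.5276) = 1.86×10⁻⁵ T.

B ≈ 18.6 μT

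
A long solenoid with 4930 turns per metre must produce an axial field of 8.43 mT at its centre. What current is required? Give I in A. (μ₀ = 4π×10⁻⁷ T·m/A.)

Inside a long solenoid B = μ₀nI with n = 4930 m⁻¹, so I = B/(μ₀n).
I = 8.43×10⁻³ / (4π×10⁻⁷ × 4930) = 1.36 A.

I ≈ 1.36 A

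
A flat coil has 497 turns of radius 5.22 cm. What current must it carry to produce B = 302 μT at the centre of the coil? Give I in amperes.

For an N-turn coil, B = Nμ₀I/(2R) with R = 0.0522 m, so I = 2RB/(Nμ₀) = 2 × 0.0522 × 3.02×10⁻⁴ / (497 × 4π×10⁻⁷) = 5.05×10⁻² A.

I ≈ 0.0505 A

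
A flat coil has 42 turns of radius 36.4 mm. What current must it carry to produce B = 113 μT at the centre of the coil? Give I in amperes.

I ≈ 0.156 A

For an N-turn coil, B = Nμ₀I/(2R) with R = 0.0364 m, so I = 2RB/(Nμ₀) = 2 × 0.0364 × 1.13×10⁻⁴ / (42 × 4π×10⁻⁷) = 0.156 A.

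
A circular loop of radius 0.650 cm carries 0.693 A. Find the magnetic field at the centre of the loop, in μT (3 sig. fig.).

B ≈ 67.0 μT

At the centre of a circular loop the Biot–Savart law gives B = μ₀I/(2R).
B = (4π×10⁻⁷ × 0.693) / (2 × 0.0065) = 6.70×10⁻⁵ T.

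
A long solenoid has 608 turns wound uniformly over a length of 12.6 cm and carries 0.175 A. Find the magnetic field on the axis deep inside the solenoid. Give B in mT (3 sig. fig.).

Inside a long solenoid, B = μ₀nI with n = 4825 turns/m.
B = 4π×10⁻⁷ × 4825 × 0.175 = 1.06×10⁻³ T.

B ≈ 1.06 mT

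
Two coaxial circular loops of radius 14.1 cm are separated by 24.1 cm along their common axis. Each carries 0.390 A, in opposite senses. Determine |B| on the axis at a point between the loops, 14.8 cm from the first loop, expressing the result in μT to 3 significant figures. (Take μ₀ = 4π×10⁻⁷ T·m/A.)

Each loop contributes B = μ₀IR²/[2(R²+z²)^(3/2)] on the axis, with z measured from that loop.
Loop 1 (z = 0.148 m): B₁ = 5.70×10⁻⁷ T. Loop 2 (z = 0.093 m): B₂ = 1.01×10⁻⁶ T.
The fields oppose: B = |B₁ − B₂| = 4.41×10⁻⁷ T.

B ≈ 0.441 μT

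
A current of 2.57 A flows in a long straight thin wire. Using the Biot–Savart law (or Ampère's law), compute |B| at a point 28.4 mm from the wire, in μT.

For an infinitely long straight wire, B = μ₀I/(2πd).
B = (4π×10⁻⁷ × 2.57) / (2π × 0.0284) = 1.81×10⁻⁵ T.

B ≈ 18.1 μT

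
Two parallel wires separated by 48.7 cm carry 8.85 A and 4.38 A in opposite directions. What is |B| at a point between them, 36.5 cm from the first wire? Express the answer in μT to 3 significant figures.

Each long wire gives B = μ₀I/(2πd). Distances are d₁ = 0.365 m and d₂ = 0.122 m.
B₁ = 4.85×10⁻⁶ T, B₂ = 7.18×10⁻⁶ T.
Between antiparallel currents both contributions point the same way, so they add. B = B₁ + B₂ = 4.85×10⁻⁶ + 7.18×10⁻⁶ = 1.20×10⁻⁵ T.

B ≈ 12.0 μT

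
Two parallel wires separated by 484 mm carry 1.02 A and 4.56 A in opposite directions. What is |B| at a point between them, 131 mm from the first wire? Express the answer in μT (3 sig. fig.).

B ≈ 4.14 μT

Each long wire gives B = μ₀I/(2πd). Distances are d₁ = 0.131 m and d₂ = 0.353 m.
B₁ = 1.56×10⁻⁶ T, B₂ = 2.58×10⁻⁶ T.
Between antiparallel currents both contributions point the same way, so they add. B = B₁ + B₂ = 1.56×10⁻⁶ + 2.58×10⁻⁶ = 4.14×10⁻⁶ T.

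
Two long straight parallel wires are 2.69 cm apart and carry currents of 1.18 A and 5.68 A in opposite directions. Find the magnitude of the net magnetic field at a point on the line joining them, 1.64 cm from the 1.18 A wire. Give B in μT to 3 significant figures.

B ≈ 123 μT

Each long wire gives B = μ₀I/(2πd). Distances are d₁ = 0.0164 m and d₂ = 0.0105 m.
B₁ = 1.44×10⁻⁵ T, B₂ = 1.08×10⁻⁴ T.
Between antiparallel currents both contributions point the same way, so they add. B = B₁ + B₂ = 1.44×10⁻⁵ + 1.08×10⁻⁴ = 1.23×10⁻⁴ T.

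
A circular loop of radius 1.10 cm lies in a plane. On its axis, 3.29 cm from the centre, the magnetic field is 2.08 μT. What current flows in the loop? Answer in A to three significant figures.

I ≈ 1.14 A

On the axis of a loop, B = μ₀IR²/[2(R²+z²)^(3/2)], so I = 2B(R²+z²)^(3/2)/(μ₀R²).
R² + z² = 0.000121 + 0.001082 = 0.001203 m²; raised to 3/2 gives 4.17×10⁻⁵ m³.
I = 2 × 2.08×10⁻⁶ × 4.17×10⁻⁵ / (1.26×10⁻⁶ × 0.000121) = 1.14 A.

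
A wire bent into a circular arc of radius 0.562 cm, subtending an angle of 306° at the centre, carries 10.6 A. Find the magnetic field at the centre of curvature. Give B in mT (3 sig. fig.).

The Biot–Savart field of a circular arc at its centre is B = μ₀Iφ/(4πR), with φ = 5.341 rad.
B = (4π×10⁻⁷ × 10.6 × 5.341) / (4π × 0.00562) = 1.01×10⁻³ T.

B ≈ 1.01 mT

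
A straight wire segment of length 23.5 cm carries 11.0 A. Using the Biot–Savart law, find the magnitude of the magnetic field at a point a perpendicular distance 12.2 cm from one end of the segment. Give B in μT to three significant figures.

For a finite straight segment, B = (μ₀I/4πd)(sinθ₁ + sinθ₂), where θ₁, θ₂ are the angles from the perpendicular to each end.
The perpendicular foot is at one end, so the two end-offsets along the wire are 0 and L = 0.235 m.
sinθ₁ = 0/√(0²+0.122²) = 0.0000; sinθ₂ = 0.235/√(0.235²+0.122²) = 0.8875.
B = (4π×10⁻⁷ × 11.0) / (4π × 0.122) × (0.0000 + 0.8875) = 8.00×10⁻⁶ T.

B ≈ 8.00 μT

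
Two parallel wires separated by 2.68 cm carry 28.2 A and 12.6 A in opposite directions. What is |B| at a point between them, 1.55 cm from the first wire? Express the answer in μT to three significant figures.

Each long wire gives B = μ₀I/(2πd). Distances are d₁ = 0.0155 m and d₂ = 0.0113 m.
B₁ = 3.64×10⁻⁴ T, B₂ = 2.23×10⁻⁴ T.
Between antiparallel currents both contributions point the same way, so they add. B = B₁ + B₂ = 3.64×10⁻⁴ + 2.23×10⁻⁴ = 5.87×10⁻⁴ T.

B ≈ 587 μT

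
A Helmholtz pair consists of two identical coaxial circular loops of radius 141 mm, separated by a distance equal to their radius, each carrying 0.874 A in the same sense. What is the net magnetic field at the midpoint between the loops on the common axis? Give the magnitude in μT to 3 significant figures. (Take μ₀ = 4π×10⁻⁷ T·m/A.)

Each loop contributes B = μ₀IR²/[2(R²+z²)^(3/2)] on the axis, with z measured from that loop.
Loop 1 (z = 0.0705 m): B₁ = 2.79×10⁻⁶ T. Loop 2 (z = 0.0705 m): B₂ = 2.79×10⁻⁶ T.
The fields add: B = B₁ + B₂ = 5.57×10⁻⁶ T.

B ≈ 5.57 μT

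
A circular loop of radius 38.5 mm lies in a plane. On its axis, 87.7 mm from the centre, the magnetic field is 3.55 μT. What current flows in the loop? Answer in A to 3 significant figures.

I ≈ 3.35 A

On the axis of a loop, B = μ₀IR²/[2(R²+z²)^(3/2)], so I = 2B(R²+z²)^(3/2)/(μ₀R²).
R² + z² = 0.001482 + 0.007691 = 0.009174 m²; raised to 3/2 gives 8.79×10⁻⁴ m³.
I = 2 × 3.55×10⁻⁶ × 8.79×10⁻⁴ / (1.26×10⁻⁶ × 0.001482) = 3.35 A.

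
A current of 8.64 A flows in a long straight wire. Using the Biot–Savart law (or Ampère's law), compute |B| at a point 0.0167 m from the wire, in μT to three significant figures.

For an infinitely long straight wire, B = μ₀I/(2πd).
B = (4π×10⁻⁷ × 8.64) / (2π × 0.0167) = 1.03×10⁻⁴ T.

B ≈ 103 μT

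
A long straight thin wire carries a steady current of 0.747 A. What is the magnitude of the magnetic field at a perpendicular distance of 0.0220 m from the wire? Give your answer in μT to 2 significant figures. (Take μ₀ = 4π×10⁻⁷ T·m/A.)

For an infinitely long straight wire, B = μ₀I/(2πd).
B = (4π×10⁻⁷ × 0.747) / (2π × 0.022) = 6.79×10⁻⁶ T.

B ≈ 6.8 μT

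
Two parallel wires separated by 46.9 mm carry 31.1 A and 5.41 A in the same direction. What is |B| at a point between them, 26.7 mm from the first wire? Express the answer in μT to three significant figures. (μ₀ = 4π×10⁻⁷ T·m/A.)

B ≈ 179 μT

Each long wire gives B = μ₀I/(2πd). Distances are d₁ = 0.0267 m and d₂ = 0.0202 m.
B₁ = 2.33×10⁻⁴ T, B₂ = 5.36×10⁻⁵ T.
Between parallel currents the two contributions point in opposite directions, so they subtract. B = |B₁ − B₂| = |2.33×10⁻⁴ − 5.36×10⁻⁵| = 1.79×10⁻⁴ T.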